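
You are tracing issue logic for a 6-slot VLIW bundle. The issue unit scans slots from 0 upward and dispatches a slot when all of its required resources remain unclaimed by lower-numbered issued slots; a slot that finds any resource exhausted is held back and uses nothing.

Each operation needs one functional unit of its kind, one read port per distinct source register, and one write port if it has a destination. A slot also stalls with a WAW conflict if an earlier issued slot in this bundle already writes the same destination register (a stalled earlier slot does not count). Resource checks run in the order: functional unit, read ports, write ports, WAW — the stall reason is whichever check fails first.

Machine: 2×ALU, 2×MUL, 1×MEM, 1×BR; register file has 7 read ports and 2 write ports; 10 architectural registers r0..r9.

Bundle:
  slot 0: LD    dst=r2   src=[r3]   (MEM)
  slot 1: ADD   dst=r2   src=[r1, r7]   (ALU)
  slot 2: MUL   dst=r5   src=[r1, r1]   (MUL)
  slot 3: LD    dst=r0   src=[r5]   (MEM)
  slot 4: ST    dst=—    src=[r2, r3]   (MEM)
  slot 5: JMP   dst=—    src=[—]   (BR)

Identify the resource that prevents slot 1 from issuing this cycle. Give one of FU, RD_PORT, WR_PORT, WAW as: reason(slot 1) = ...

reason(slot 1) = WAW

#0 MEM src=r3 dispatched  <A:2 Mu:2 Ld:0 B:1 rd:6 wr:1>
#1 ALU src=r1,r7 held:WAW  <A:2 Mu:2 Ld:0 B:1 rd:6 wr:1>
#2 MUL src=r1,r1 dispatched  <A:2 Mu:1 Ld:0 B:1 rd:5 wr:0>
#3 MEM src=r5 held:FU  <A:2 Mu:1 Ld:0 B:1 rd:5 wr:0>
#4 MEM src=r2,r3 held:FU  <A:2 Mu:1 Ld:0 B:1 rd:5 wr:0>
#5 BR src=- dispatched  <A:2 Mu:1 Ld:0 B:0 rd:5 wr:0>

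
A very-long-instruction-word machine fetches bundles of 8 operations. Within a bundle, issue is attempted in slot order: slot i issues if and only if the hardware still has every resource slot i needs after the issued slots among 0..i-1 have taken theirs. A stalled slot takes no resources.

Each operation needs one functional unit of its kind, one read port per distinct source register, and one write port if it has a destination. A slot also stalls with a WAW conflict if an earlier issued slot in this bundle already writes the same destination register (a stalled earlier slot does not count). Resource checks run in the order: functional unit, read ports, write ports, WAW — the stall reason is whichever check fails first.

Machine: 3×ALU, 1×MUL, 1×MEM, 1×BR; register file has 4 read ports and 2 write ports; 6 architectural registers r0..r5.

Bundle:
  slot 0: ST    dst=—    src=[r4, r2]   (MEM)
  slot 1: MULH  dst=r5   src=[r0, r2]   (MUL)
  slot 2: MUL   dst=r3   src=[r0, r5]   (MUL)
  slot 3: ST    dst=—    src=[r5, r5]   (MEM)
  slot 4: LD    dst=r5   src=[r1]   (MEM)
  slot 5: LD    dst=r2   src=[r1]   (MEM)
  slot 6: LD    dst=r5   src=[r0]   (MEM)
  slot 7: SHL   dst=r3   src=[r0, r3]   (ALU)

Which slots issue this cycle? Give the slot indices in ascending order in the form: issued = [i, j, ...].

issued = [0, 1]

  0. MEM ⇒ go  {3A/1Mu/0Ld/1B | 2r 2w}
  1. MUL→r5 ⇒ go  {3A/0Mu/0Ld/1B | 0r 1w}
  2. MUL→r3 ⇒ no(FU)  {3A/0Mu/0Ld/1B | 0r 1w}
  3. MEM ⇒ no(FU)  {3A/0Mu/0Ld/1B | 0r 1w}
  4. MEM→r5 ⇒ no(FU)  {3A/0Mu/0Ld/1B | 0r 1w}
  5. MEM→r2 ⇒ no(FU)  {3A/0Mu/0Ld/1B | 0r 1w}
  6. MEM→r5 ⇒ no(FU)  {3A/0Mu/0Ld/1B | 0r 1w}
  7. ALU→r3 ⇒ no(RD_PORT)  {3A/0Mu/0Ld/1B | 0r 1w}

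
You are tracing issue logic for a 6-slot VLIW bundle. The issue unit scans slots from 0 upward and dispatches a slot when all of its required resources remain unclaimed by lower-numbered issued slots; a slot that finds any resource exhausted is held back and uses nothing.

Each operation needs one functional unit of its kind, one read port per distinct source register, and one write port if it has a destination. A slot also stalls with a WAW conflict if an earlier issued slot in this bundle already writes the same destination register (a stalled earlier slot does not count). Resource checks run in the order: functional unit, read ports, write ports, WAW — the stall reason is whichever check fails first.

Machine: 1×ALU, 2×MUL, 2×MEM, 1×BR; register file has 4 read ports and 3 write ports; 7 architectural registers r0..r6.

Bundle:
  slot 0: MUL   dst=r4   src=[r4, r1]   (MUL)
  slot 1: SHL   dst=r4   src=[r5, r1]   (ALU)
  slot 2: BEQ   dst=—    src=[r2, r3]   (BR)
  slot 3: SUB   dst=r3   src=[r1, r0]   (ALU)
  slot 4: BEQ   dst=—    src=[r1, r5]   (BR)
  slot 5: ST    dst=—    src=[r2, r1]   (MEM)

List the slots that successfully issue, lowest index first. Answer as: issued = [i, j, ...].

issued = [0, 2]

#0 MUL src=r4,r1 dispatched  <A:1 Mu:1 Ld:2 B:1 rd:2 wr:2>
#1 ALU src=r5,r1 held:WAW  <A:1 Mu:1 Ld:2 B:1 rd:2 wr:2>
#2 BR src=r2,r3 dispatched  <A:1 Mu:1 Ld:2 B:0 rd:0 wr:2>
#3 ALU src=r1,r0 held:RD_PORT  <A:1 Mu:1 Ld:2 B:0 rd:0 wr:2>
#4 BR src=r1,r5 held:FU  <A:1 Mu:1 Ld:2 B:0 rd:0 wr:2>
#5 MEM src=r2,r1 held:RD_PORT  <A:1 Mu:1 Ld:2 B:0 rd:0 wr:2>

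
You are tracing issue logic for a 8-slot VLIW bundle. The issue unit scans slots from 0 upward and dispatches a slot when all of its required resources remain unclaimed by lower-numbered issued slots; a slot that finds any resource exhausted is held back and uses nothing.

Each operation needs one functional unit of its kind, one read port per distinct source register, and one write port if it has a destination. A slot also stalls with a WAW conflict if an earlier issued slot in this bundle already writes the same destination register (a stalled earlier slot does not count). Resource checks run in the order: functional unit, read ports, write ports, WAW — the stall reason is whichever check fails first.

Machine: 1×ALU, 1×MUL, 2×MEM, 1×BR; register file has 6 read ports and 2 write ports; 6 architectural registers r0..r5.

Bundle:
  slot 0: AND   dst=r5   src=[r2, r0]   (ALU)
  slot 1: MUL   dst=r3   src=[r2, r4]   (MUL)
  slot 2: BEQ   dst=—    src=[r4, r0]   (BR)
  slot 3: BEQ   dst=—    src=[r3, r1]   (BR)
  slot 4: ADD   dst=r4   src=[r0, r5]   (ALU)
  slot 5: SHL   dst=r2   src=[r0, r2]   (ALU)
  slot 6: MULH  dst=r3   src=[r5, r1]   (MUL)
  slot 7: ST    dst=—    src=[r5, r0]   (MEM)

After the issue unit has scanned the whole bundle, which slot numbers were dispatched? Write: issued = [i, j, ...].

slot 0 (ALU): ISSUE — free A0,Mu1,Ld2,B1 rp4 wp1
slot 1 (MUL): ISSUE — free A0,Mu0,Ld2,B1 rp2 wp0
slot 2 (BR): ISSUE — free A0,Mu0,Ld2,B0 rp0 wp0
slot 3 (BR): stall FU — free A0,Mu0,Ld2,B0 rp0 wp0
slot 4 (ALU): stall FU — free A0,Mu0,Ld2,B0 rp0 wp0
slot 5 (ALU): stall FU — free A0,Mu0,Ld2,B0 rp0 wp0
slot 6 (MUL): stall FU — free A0,Mu0,Ld2,B0 rp0 wp0
slot 7 (MEM): stall RD_PORT — free A0,Mu0,Ld2,B0 rp0 wp0

issued = [0, 1, 2]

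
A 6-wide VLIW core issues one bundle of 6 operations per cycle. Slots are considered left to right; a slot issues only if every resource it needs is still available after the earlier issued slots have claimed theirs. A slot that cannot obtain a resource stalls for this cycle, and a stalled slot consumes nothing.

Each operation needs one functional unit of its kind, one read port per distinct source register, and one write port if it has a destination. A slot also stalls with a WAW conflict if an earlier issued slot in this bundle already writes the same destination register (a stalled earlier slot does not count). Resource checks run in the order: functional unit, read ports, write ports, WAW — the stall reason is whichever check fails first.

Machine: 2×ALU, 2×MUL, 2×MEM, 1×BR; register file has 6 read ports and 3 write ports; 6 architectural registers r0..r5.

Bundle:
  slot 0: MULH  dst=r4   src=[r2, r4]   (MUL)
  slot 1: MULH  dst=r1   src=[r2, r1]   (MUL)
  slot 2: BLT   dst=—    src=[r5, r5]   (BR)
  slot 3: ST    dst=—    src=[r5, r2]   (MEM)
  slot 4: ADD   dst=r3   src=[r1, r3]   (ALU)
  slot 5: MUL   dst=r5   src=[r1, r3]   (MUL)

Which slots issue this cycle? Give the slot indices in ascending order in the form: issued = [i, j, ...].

issued = [0, 1, 2]

[0] MUL needs rd=2 wr=1: ok; after: ALU=2 MUL=1 MEM=2 BR=1, R=4, W=2
[1] MUL needs rd=2 wr=1: ok; after: ALU=2 MUL=0 MEM=2 BR=1, R=2, W=1
[2] BR needs rd=1 wr=0: ok; after: ALU=2 MUL=0 MEM=2 BR=0, R=1, W=1
[3] MEM needs rd=2 wr=0: RD_PORT; after: ALU=2 MUL=0 MEM=2 BR=0, R=1, W=1
[4] ALU needs rd=2 wr=1: RD_PORT; after: ALU=2 MUL=0 MEM=2 BR=0, R=1, W=1
[5] MUL needs rd=2 wr=1: FU; after: ALU=2 MUL=0 MEM=2 BR=0, R=1, W=1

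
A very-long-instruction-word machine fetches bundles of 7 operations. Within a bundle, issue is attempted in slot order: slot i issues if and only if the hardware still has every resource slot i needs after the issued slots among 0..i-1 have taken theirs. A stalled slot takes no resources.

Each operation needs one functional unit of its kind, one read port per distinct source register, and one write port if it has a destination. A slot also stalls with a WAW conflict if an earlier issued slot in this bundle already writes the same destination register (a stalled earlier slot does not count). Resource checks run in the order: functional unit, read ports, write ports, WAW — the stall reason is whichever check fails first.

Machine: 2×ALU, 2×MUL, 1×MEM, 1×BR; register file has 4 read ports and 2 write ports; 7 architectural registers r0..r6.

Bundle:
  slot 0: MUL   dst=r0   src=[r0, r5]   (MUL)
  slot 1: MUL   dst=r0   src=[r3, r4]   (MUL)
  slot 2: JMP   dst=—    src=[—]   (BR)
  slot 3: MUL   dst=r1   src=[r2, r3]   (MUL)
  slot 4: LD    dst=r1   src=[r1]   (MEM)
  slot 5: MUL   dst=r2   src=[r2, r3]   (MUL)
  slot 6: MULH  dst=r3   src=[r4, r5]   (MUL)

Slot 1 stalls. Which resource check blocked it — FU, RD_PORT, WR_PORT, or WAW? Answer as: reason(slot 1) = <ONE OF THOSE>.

reason(slot 1) = WAW

(0) want 1×MUL +2rd +1wr — yes → AL2|MU1|ME1|BR1|rd2|wr1
(1) want 1×MUL +2rd +1wr — WAW → AL2|MU1|ME1|BR1|rd2|wr1
(2) want 1×BR +0rd +0wr — yes → AL2|MU1|ME1|BR0|rd2|wr1
(3) want 1×MUL +2rd +1wr — yes → AL2|MU0|ME1|BR0|rd0|wr0
(4) want 1×MEM +1rd +1wr — RD_PORT → AL2|MU0|ME1|BR0|rd0|wr0
(5) want 1×MUL +2rd +1wr — FU → AL2|MU0|ME1|BR0|rd0|wr0
(6) want 1×MUL +2rd +1wr — FU → AL2|MU0|ME1|BR0|rd0|wr0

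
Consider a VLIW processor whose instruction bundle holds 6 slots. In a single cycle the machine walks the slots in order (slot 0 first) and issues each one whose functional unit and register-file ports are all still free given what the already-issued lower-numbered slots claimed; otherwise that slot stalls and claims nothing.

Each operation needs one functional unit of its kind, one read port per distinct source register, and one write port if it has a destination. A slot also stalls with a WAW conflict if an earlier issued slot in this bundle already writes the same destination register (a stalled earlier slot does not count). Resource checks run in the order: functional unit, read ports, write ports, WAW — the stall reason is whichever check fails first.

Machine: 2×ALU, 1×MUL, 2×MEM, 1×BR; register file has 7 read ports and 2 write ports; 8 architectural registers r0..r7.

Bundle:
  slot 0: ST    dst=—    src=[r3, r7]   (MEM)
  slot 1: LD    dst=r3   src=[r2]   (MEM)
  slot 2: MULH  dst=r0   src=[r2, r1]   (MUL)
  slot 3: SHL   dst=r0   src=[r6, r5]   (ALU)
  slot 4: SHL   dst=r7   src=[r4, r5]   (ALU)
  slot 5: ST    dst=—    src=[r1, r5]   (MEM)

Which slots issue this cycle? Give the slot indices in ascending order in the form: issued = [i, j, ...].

issued = [0, 1, 2]

(0) want 1×MEM +2rd +0wr — yes → AL2|MU1|ME1|BR1|rd5|wr2
(1) want 1×MEM +1rd +1wr — yes → AL2|MU1|ME0|BR1|rd4|wr1
(2) want 1×MUL +2rd +1wr — yes → AL2|MU0|ME0|BR1|rd2|wr0
(3) want 1×ALU +2rd +1wr — WR_PORT → AL2|MU0|ME0|BR1|rd2|wr0
(4) want 1×ALU +2rd +1wr — WR_PORT → AL2|MU0|ME0|BR1|rd2|wr0
(5) want 1×MEM +2rd +0wr — FU → AL2|MU0|ME0|BR1|rd2|wr0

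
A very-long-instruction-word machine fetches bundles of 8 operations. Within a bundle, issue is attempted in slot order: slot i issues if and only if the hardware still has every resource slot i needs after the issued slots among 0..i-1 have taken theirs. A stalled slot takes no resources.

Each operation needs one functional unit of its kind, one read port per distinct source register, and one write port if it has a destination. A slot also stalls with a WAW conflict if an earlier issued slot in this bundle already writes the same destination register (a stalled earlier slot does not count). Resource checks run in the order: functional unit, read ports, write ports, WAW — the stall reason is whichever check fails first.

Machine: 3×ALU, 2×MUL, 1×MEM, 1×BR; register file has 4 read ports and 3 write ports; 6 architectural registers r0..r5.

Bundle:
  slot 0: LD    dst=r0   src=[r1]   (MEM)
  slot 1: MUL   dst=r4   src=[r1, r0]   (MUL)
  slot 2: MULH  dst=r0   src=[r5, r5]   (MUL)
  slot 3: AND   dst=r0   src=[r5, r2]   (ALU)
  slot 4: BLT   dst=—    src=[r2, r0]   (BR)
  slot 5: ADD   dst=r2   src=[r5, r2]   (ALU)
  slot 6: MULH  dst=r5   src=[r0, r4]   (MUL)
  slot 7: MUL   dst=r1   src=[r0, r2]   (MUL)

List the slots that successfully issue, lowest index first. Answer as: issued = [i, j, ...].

#0 MEM src=r1 dispatched  <A:3 Mu:2 Ld:0 B:1 rd:3 wr:2>
#1 MUL src=r1,r0 dispatched  <A:3 Mu:1 Ld:0 B:1 rd:1 wr:1>
#2 MUL src=r5,r5 held:WAW  <A:3 Mu:1 Ld:0 B:1 rd:1 wr:1>
#3 ALU src=r5,r2 held:RD_PORT  <A:3 Mu:1 Ld:0 B:1 rd:1 wr:1>
#4 BR src=r2,r0 held:RD_PORT  <A:3 Mu:1 Ld:0 B:1 rd:1 wr:1>
#5 ALU src=r5,r2 held:RD_PORT  <A:3 Mu:1 Ld:0 B:1 rd:1 wr:1>
#6 MUL src=r0,r4 held:RD_PORT  <A:3 Mu:1 Ld:0 B:1 rd:1 wr:1>
#7 MUL src=r0,r2 held:RD_PORT  <A:3 Mu:1 Ld:0 B:1 rd:1 wr:1>

issued = [0, 1]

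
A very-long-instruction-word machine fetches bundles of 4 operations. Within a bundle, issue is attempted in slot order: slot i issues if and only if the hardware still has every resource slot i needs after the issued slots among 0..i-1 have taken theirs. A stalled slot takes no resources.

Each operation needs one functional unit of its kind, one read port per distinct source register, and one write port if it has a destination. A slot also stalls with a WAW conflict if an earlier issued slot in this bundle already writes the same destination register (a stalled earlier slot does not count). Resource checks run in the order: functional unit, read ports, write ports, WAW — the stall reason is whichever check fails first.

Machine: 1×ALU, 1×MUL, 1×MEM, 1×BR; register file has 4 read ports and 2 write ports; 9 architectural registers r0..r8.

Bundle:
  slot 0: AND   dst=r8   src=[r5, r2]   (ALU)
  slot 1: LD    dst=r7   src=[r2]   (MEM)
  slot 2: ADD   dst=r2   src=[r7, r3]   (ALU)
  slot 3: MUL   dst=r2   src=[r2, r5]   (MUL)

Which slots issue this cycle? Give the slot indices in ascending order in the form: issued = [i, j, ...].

(0) want 1×ALU +2rd +1wr — yes → AL0|MU1|ME1|BR1|rd2|wr1
(1) want 1×MEM +1rd +1wr — yes → AL0|MU1|ME0|BR1|rd1|wr0
(2) want 1×ALU +2rd +1wr — FU → AL0|MU1|ME0|BR1|rd1|wr0
(3) want 1×MUL +2rd +1wr — RD_PORT → AL0|MU1|ME0|BR1|rd1|wr0

issued = [0, 1]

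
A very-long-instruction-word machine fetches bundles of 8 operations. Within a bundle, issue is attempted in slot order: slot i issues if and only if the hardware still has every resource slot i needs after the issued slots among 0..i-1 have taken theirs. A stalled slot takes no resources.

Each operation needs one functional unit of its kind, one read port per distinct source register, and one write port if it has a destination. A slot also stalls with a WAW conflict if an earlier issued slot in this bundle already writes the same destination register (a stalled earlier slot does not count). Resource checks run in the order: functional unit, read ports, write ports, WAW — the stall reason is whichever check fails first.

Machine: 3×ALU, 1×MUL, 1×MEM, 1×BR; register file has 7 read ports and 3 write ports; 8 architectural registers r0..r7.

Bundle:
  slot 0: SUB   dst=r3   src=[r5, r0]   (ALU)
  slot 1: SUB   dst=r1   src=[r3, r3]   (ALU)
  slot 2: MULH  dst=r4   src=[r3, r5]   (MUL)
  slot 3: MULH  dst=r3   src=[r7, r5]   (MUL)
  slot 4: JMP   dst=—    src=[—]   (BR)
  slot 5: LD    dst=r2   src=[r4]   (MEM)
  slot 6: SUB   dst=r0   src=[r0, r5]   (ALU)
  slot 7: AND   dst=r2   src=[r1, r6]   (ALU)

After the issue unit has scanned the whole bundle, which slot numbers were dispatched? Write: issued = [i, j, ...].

issued = [0, 1, 2, 4]

  0. ALU→r3 ⇒ go  {2A/1Mu/1Ld/1B | 5r 2w}
  1. ALU→r1 ⇒ go  {1A/1Mu/1Ld/1B | 4r 1w}
  2. MUL→r4 ⇒ go  {1A/0Mu/1Ld/1B | 2r 0w}
  3. MUL→r3 ⇒ no(FU)  {1A/0Mu/1Ld/1B | 2r 0w}
  4. BR ⇒ go  {1A/0Mu/1Ld/0B | 2r 0w}
  5. MEM→r2 ⇒ no(WR_PORT)  {1A/0Mu/1Ld/0B | 2r 0w}
  6. ALU→r0 ⇒ no(WR_PORT)  {1A/0Mu/1Ld/0B | 2r 0w}
  7. ALU→r2 ⇒ no(WR_PORT)  {1A/0Mu/1Ld/0B | 2r 0w}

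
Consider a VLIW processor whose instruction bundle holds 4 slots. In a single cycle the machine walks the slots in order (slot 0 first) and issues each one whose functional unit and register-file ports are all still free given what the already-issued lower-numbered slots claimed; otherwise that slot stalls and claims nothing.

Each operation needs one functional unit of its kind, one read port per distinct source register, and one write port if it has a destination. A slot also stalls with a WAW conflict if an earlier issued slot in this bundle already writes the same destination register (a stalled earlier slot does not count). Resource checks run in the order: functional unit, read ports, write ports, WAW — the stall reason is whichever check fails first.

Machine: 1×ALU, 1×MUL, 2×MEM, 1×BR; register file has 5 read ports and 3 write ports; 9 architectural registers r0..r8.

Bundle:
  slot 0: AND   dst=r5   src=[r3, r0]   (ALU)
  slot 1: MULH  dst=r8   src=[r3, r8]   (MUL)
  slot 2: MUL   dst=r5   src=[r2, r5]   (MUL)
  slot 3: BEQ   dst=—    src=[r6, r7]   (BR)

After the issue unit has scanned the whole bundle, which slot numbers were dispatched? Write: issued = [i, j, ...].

issued = [0, 1]

#0 ALU src=r3,r0 dispatched  <A:0 Mu:1 Ld:2 B:1 rd:3 wr:2>
#1 MUL src=r3,r8 dispatched  <A:0 Mu:0 Ld:2 B:1 rd:1 wr:1>
#2 MUL src=r2,r5 held:FU  <A:0 Mu:0 Ld:2 B:1 rd:1 wr:1>
#3 BR src=r6,r7 held:RD_PORT  <A:0 Mu:0 Ld:2 B:1 rd:1 wr:1>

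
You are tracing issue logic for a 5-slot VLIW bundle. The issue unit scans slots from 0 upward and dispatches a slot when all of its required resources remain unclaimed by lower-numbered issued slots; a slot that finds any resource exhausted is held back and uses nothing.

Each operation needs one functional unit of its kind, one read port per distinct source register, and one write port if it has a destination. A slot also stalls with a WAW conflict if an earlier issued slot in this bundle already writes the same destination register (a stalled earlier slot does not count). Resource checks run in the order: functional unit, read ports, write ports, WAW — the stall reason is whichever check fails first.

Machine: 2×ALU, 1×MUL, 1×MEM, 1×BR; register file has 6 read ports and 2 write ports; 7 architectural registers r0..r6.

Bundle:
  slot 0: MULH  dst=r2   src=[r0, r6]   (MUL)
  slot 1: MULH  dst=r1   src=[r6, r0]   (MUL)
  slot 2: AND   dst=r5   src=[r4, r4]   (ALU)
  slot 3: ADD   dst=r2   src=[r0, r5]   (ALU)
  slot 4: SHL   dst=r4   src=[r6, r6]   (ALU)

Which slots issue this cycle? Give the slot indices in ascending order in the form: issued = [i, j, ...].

issued = [0, 2]

[0] MUL needs rd=2 wr=1: ok; after: ALU=2 MUL=0 MEM=1 BR=1, R=4, W=1
[1] MUL needs rd=2 wr=1: FU; after: ALU=2 MUL=0 MEM=1 BR=1, R=4, W=1
[2] ALU needs rd=1 wr=1: ok; after: ALU=1 MUL=0 MEM=1 BR=1, R=3, W=0
[3] ALU needs rd=2 wr=1: WR_PORT; after: ALU=1 MUL=0 MEM=1 BR=1, R=3, W=0
[4] ALU needs rd=1 wr=1: WR_PORT; after: ALU=1 MUL=0 MEM=1 BR=1, R=3, W=0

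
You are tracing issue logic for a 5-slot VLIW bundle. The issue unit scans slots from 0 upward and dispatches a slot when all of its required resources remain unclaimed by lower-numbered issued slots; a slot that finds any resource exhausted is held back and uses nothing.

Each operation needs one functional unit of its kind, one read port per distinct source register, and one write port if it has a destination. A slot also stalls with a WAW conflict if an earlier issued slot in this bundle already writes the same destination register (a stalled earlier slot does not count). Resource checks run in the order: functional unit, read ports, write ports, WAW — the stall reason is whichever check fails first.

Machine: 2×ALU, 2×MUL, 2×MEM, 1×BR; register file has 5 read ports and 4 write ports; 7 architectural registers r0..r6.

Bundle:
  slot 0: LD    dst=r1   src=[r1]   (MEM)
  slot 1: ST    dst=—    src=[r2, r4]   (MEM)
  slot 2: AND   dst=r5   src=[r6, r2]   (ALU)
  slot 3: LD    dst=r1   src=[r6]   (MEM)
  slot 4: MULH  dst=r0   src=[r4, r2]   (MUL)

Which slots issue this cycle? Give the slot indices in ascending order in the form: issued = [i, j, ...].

(0) want 1×MEM +1rd +1wr — yes → AL2|MU2|ME1|BR1|rd4|wr3
(1) want 1×MEM +2rd +0wr — yes → AL2|MU2|ME0|BR1|rd2|wr3
(2) want 1×ALU +2rd +1wr — yes → AL1|MU2|ME0|BR1|rd0|wr2
(3) want 1×MEM +1rd +1wr — FU → AL1|MU2|ME0|BR1|rd0|wr2
(4) want 1×MUL +2rd +1wr — RD_PORT → AL1|MU2|ME0|BR1|rd0|wr2

issued = [0, 1, 2]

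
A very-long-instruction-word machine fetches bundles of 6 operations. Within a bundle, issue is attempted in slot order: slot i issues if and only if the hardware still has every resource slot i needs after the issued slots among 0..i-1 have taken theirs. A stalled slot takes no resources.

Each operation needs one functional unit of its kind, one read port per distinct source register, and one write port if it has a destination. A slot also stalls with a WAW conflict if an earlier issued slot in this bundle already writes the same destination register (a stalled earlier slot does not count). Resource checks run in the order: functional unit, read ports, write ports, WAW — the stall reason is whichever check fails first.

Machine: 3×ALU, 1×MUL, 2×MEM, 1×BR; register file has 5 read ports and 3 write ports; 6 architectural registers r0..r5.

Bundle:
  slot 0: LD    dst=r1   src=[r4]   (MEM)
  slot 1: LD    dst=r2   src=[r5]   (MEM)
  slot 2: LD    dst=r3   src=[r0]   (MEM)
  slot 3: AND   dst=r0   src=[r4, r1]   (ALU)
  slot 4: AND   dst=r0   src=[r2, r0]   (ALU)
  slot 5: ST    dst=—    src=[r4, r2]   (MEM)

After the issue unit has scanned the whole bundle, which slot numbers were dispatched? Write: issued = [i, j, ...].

issued = [0, 1, 3]

[0] MEM needs rd=1 wr=1: ok; after: ALU=3 MUL=1 MEM=1 BR=1, R=4, W=2
[1] MEM needs rd=1 wr=1: ok; after: ALU=3 MUL=1 MEM=0 BR=1, R=3, W=1
[2] MEM needs rd=1 wr=1: FU; after: ALU=3 MUL=1 MEM=0 BR=1, R=3, W=1
[3] ALU needs rd=2 wr=1: ok; after: ALU=2 MUL=1 MEM=0 BR=1, R=1, W=0
[4] ALU needs rd=2 wr=1: RD_PORT; after: ALU=2 MUL=1 MEM=0 BR=1, R=1, W=0
[5] MEM needs rd=2 wr=0: FU; after: ALU=2 MUL=1 MEM=0 BR=1, R=1, W=0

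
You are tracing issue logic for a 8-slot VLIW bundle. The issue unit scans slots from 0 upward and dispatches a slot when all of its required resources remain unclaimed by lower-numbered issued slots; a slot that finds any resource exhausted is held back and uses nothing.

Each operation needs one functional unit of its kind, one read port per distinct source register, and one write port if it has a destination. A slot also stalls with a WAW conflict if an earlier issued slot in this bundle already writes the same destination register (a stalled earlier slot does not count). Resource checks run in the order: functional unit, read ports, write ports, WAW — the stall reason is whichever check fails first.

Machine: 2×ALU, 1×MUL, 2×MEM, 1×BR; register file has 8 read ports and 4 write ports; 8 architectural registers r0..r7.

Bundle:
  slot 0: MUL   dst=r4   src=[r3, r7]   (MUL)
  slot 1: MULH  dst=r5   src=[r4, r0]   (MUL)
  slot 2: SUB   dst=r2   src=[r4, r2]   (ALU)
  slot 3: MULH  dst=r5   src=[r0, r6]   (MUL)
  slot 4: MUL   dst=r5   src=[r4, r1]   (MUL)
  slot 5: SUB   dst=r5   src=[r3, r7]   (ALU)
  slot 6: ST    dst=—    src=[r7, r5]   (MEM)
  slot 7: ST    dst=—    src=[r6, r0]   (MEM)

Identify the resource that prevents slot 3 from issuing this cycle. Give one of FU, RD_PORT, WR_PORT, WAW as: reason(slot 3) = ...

  0. MUL→r4 ⇒ go  {2A/0Mu/2Ld/1B | 6r 3w}
  1. MUL→r5 ⇒ no(FU)  {2A/0Mu/2Ld/1B | 6r 3w}
  2. ALU→r2 ⇒ go  {1A/0Mu/2Ld/1B | 4r 2w}
  3. MUL→r5 ⇒ no(FU)  {1A/0Mu/2Ld/1B | 4r 2w}
  4. MUL→r5 ⇒ no(FU)  {1A/0Mu/2Ld/1B | 4r 2w}
  5. ALU→r5 ⇒ go  {0A/0Mu/2Ld/1B | 2r 1w}
  6. MEM ⇒ go  {0A/0Mu/1Ld/1B | 0r 1w}
  7. MEM ⇒ no(RD_PORT)  {0A/0Mu/1Ld/1B | 0r 1w}

reason(slot 3) = FU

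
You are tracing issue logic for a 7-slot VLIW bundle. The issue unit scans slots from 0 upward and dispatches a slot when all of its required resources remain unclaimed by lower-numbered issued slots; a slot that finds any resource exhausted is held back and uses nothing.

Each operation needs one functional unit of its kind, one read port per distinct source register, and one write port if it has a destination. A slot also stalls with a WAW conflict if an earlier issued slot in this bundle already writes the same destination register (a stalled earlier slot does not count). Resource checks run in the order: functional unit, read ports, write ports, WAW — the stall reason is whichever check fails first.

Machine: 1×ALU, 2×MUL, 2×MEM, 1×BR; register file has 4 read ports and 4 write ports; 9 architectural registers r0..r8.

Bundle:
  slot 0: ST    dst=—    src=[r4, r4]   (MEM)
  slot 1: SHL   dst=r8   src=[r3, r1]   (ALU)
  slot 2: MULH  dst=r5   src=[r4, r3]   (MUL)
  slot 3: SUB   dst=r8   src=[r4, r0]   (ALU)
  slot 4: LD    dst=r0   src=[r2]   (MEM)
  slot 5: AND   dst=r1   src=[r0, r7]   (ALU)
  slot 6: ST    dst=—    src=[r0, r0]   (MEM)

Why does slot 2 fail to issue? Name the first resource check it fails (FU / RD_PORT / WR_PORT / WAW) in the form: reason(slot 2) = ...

reason(slot 2) = RD_PORT

slot 0 (MEM): ISSUE — free A1,Mu2,Ld1,B1 rp3 wp4
slot 1 (ALU): ISSUE — free A0,Mu2,Ld1,B1 rp1 wp3
slot 2 (MUL): stall RD_PORT — free A0,Mu2,Ld1,B1 rp1 wp3
slot 3 (ALU): stall FU — free A0,Mu2,Ld1,B1 rp1 wp3
slot 4 (MEM): ISSUE — free A0,Mu2,Ld0,B1 rp0 wp2
slot 5 (ALU): stall FU — free A0,Mu2,Ld0,B1 rp0 wp2
slot 6 (MEM): stall FU — free A0,Mu2,Ld0,B1 rp0 wp2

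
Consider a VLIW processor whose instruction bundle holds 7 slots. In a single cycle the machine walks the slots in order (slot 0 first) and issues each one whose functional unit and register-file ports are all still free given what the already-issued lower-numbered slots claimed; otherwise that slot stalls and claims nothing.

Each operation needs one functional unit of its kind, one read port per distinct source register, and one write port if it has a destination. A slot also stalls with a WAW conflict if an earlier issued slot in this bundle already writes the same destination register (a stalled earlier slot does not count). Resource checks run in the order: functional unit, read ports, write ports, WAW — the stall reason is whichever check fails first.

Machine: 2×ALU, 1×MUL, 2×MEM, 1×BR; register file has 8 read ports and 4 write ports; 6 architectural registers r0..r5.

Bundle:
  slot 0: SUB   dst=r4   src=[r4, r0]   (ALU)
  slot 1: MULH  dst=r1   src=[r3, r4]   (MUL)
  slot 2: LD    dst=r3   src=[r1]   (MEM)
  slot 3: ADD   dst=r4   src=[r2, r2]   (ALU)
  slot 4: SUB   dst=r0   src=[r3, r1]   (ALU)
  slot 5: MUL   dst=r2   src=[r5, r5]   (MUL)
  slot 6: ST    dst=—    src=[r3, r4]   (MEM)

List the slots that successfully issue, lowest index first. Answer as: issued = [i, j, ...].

issued = [0, 1, 2, 4]

#0 ALU src=r4,r0 dispatched  <A:1 Mu:1 Ld:2 B:1 rd:6 wr:3>
#1 MUL src=r3,r4 dispatched  <A:1 Mu:0 Ld:2 B:1 rd:4 wr:2>
#2 MEM src=r1 dispatched  <A:1 Mu:0 Ld:1 B:1 rd:3 wr:1>
#3 ALU src=r2,r2 held:WAW  <A:1 Mu:0 Ld:1 B:1 rd:3 wr:1>
#4 ALU src=r3,r1 dispatched  <A:0 Mu:0 Ld:1 B:1 rd:1 wr:0>
#5 MUL src=r5,r5 held:FU  <A:0 Mu:0 Ld:1 B:1 rd:1 wr:0>
#6 MEM src=r3,r4 held:RD_PORT  <A:0 Mu:0 Ld:1 B:1 rd:1 wr:0>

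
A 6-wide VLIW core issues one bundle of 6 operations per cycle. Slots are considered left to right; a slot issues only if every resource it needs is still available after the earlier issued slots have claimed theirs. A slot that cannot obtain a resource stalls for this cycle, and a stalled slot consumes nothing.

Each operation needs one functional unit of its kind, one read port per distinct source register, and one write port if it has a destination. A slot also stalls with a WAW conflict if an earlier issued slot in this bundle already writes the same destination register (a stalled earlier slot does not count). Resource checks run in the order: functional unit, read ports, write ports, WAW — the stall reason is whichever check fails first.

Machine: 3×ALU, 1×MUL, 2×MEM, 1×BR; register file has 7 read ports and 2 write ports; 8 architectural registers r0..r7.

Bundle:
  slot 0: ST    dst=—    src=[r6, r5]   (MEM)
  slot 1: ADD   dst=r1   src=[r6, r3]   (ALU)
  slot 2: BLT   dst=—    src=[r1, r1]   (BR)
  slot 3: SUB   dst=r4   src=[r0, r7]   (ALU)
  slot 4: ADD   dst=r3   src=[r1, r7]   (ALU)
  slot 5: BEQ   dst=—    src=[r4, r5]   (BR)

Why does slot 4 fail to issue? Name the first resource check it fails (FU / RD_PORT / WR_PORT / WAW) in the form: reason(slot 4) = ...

#0 MEM src=r6,r5 dispatched  <A:3 Mu:1 Ld:1 B:1 rd:5 wr:2>
#1 ALU src=r6,r3 dispatched  <A:2 Mu:1 Ld:1 B:1 rd:3 wr:1>
#2 BR src=r1,r1 dispatched  <A:2 Mu:1 Ld:1 B:0 rd:2 wr:1>
#3 ALU src=r0,r7 dispatched  <A:1 Mu:1 Ld:1 B:0 rd:0 wr:0>
#4 ALU src=r1,r7 held:RD_PORT  <A:1 Mu:1 Ld:1 B:0 rd:0 wr:0>
#5 BR src=r4,r5 held:FU  <A:1 Mu:1 Ld:1 B:0 rd:0 wr:0>

reason(slot 4) = RD_PORT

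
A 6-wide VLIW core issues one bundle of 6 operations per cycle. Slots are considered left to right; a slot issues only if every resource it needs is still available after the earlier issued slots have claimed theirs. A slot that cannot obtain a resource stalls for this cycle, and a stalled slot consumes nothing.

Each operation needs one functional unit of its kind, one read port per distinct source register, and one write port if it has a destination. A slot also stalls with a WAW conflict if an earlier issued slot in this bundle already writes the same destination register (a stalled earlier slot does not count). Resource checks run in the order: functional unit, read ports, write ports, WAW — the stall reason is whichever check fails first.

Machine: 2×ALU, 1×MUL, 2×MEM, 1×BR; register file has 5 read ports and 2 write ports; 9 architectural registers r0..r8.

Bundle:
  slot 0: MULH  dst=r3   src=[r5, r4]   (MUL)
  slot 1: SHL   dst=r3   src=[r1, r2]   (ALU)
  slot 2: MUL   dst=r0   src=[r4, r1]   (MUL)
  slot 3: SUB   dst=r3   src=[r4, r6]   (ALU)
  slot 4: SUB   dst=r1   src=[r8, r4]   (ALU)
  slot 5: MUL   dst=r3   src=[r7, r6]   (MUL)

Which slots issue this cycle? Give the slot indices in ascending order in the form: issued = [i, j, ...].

[0] MUL needs rd=2 wr=1: ok; after: ALU=2 MUL=0 MEM=2 BR=1, R=3, W=1
[1] ALU needs rd=2 wr=1: WAW; after: ALU=2 MUL=0 MEM=2 BR=1, R=3, W=1
[2] MUL needs rd=2 wr=1: FU; after: ALU=2 MUL=0 MEM=2 BR=1, R=3, W=1
[3] ALU needs rd=2 wr=1: WAW; after: ALU=2 MUL=0 MEM=2 BR=1, R=3, W=1
[4] ALU needs rd=2 wr=1: ok; after: ALU=1 MUL=0 MEM=2 BR=1, R=1, W=0
[5] MUL needs rd=2 wr=1: FU; after: ALU=1 MUL=0 MEM=2 BR=1, R=1, W=0

issued = [0, 4]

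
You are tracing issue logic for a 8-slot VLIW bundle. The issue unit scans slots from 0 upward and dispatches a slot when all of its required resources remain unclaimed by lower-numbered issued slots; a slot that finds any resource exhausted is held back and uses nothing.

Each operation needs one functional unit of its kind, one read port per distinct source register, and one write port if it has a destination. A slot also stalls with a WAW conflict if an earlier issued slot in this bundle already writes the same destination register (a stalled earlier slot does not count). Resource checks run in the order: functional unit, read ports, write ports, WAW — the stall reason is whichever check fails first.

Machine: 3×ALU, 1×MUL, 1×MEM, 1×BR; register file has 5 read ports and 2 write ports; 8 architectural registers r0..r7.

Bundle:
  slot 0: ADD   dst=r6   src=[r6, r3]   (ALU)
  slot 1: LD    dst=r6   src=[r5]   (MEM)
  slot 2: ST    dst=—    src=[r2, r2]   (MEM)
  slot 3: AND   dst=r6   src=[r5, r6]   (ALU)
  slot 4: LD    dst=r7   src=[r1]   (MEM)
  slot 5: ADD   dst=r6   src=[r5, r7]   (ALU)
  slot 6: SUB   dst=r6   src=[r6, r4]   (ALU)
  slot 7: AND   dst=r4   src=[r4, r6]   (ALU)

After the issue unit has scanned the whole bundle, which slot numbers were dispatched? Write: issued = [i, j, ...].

issued = [0, 2, 7]

  0. ALU→r6 ⇒ go  {2A/1Mu/1Ld/1B | 3r 1w}
  1. MEM→r6 ⇒ no(WAW)  {2A/1Mu/1Ld/1B | 3r 1w}
  2. MEM ⇒ go  {2A/1Mu/0Ld/1B | 2r 1w}
  3. ALU→r6 ⇒ no(WAW)  {2A/1Mu/0Ld/1B | 2r 1w}
  4. MEM→r7 ⇒ no(FU)  {2A/1Mu/0Ld/1B | 2r 1w}
  5. ALU→r6 ⇒ no(WAW)  {2A/1Mu/0Ld/1B | 2r 1w}
  6. ALU→r6 ⇒ no(WAW)  {2A/1Mu/0Ld/1B | 2r 1w}
  7. ALU→r4 ⇒ go  {1A/1Mu/0Ld/1B | 0r 0w}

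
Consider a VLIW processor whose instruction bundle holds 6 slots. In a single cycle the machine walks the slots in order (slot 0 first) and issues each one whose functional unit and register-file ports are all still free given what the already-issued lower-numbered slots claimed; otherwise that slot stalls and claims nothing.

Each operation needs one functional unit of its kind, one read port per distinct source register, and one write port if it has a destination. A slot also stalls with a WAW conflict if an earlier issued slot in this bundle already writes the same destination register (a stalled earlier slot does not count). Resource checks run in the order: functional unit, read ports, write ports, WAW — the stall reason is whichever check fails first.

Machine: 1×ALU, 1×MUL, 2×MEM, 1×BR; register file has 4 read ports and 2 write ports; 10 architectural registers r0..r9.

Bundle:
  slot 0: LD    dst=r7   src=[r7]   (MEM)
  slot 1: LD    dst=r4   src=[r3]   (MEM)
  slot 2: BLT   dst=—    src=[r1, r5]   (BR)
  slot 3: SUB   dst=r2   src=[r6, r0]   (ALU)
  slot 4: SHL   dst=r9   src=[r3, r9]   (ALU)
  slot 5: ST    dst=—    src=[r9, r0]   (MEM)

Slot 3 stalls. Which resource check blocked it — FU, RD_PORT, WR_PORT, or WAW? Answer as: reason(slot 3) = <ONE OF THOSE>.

reason(slot 3) = RD_PORT

slot 0 (MEM): ISSUE — free A1,Mu1,Ld1,B1 rp3 wp1
slot 1 (MEM): ISSUE — free A1,Mu1,Ld0,B1 rp2 wp0
slot 2 (BR): ISSUE — free A1,Mu1,Ld0,B0 rp0 wp0
slot 3 (ALU): stall RD_PORT — free A1,Mu1,Ld0,B0 rp0 wp0
slot 4 (ALU): stall RD_PORT — free A1,Mu1,Ld0,B0 rp0 wp0
slot 5 (MEM): stall FU — free A1,Mu1,Ld0,B0 rp0 wp0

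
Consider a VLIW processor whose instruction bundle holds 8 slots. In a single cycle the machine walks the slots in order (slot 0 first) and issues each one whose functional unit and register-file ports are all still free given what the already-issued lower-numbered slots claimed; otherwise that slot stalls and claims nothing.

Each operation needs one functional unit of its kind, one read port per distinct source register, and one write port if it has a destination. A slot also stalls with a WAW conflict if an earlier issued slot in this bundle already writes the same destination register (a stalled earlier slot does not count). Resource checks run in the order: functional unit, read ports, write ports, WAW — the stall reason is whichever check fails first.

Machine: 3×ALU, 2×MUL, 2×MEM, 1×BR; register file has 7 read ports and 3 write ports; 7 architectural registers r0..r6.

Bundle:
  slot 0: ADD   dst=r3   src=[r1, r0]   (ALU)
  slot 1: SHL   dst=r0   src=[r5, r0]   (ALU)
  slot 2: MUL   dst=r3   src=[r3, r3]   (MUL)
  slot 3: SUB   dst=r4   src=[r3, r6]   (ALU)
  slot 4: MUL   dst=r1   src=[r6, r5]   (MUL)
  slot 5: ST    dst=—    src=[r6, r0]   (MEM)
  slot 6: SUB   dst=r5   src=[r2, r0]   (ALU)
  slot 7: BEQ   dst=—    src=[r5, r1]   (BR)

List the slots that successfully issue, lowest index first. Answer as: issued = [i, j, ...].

(0) want 1×ALU +2rd +1wr — yes → AL2|MU2|ME2|BR1|rd5|wr2
(1) want 1×ALU +2rd +1wr — yes → AL1|MU2|ME2|BR1|rd3|wr1
(2) want 1×MUL +1rd +1wr — WAW → AL1|MU2|ME2|BR1|rd3|wr1
(3) want 1×ALU +2rd +1wr — yes → AL0|MU2|ME2|BR1|rd1|wr0
(4) want 1×MUL +2rd +1wr — RD_PORT → AL0|MU2|ME2|BR1|rd1|wr0
(5) want 1×MEM +2rd +0wr — RD_PORT → AL0|MU2|ME2|BR1|rd1|wr0
(6) want 1×ALU +2rd +1wr — FU → AL0|MU2|ME2|BR1|rd1|wr0
(7) want 1×BR +2rd +0wr — RD_PORT → AL0|MU2|ME2|BR1|rd1|wr0

issued = [0, 1, 3]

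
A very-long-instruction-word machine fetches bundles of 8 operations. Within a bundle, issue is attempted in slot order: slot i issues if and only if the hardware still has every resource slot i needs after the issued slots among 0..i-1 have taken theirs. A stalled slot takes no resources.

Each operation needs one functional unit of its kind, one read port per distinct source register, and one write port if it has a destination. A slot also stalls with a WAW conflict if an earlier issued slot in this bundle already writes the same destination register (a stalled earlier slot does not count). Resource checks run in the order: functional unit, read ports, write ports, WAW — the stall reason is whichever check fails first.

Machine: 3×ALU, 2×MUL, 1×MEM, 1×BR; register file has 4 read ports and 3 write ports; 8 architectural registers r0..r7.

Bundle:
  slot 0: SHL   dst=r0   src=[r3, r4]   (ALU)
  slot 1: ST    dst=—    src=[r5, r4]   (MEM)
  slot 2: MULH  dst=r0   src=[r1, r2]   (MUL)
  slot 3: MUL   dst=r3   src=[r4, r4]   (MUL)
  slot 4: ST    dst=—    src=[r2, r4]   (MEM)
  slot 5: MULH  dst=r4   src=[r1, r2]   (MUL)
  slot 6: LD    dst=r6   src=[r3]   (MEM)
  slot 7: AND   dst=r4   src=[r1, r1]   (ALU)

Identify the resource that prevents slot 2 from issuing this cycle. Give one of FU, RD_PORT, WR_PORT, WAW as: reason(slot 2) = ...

(0) want 1×ALU +2rd +1wr — yes → AL2|MU2|ME1|BR1|rd2|wr2
(1) want 1×MEM +2rd +0wr — yes → AL2|MU2|ME0|BR1|rd0|wr2
(2) want 1×MUL +2rd +1wr — RD_PORT → AL2|MU2|ME0|BR1|rd0|wr2
(3) want 1×MUL +1rd +1wr — RD_PORT → AL2|MU2|ME0|BR1|rd0|wr2
(4) want 1×MEM +2rd +0wr — FU → AL2|MU2|ME0|BR1|rd0|wr2
(5) want 1×MUL +2rd +1wr — RD_PORT → AL2|MU2|ME0|BR1|rd0|wr2
(6) want 1×MEM +1rd +1wr — FU → AL2|MU2|ME0|BR1|rd0|wr2
(7) want 1×ALU +1rd +1wr — RD_PORT → AL2|MU2|ME0|BR1|rd0|wr2

reason(slot 2) = RD_PORT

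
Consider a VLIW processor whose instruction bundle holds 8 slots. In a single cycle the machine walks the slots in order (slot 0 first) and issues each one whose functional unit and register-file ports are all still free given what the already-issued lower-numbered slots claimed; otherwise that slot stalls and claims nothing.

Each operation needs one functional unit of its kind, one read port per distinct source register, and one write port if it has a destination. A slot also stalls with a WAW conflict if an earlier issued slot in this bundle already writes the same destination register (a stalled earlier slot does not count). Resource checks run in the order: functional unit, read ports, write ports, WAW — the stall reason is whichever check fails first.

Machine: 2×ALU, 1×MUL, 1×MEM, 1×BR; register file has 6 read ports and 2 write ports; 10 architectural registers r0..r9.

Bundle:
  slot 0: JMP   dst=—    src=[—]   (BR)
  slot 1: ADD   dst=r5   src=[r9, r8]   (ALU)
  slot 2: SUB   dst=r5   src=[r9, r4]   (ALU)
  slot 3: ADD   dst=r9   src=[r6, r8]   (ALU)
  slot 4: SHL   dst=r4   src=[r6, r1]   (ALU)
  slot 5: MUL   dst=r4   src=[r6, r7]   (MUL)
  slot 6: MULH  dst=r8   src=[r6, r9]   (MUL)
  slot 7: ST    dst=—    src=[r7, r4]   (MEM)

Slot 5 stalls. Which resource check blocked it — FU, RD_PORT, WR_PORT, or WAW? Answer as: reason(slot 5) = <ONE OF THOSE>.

slot 0 (BR): ISSUE — free A2,Mu1,Ld1,B0 rp6 wp2
slot 1 (ALU): ISSUE — free A1,Mu1,Ld1,B0 rp4 wp1
slot 2 (ALU): stall WAW — free A1,Mu1,Ld1,B0 rp4 wp1
slot 3 (ALU): ISSUE — free A0,Mu1,Ld1,B0 rp2 wp0
slot 4 (ALU): stall FU — free A0,Mu1,Ld1,B0 rp2 wp0
slot 5 (MUL): stall WR_PORT — free A0,Mu1,Ld1,B0 rp2 wp0
slot 6 (MUL): stall WR_PORT — free A0,Mu1,Ld1,B0 rp2 wp0
slot 7 (MEM): ISSUE — free A0,Mu1,Ld0,B0 rp0 wp0

reason(slot 5) = WR_PORT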